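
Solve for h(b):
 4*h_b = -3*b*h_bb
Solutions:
 h(b) = C1 + C2/b^(1/3)


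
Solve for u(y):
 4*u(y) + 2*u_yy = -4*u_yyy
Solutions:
 u(y) = C1*exp(y*(-2 + (6*sqrt(330) + 109)^(-1/3) + (6*sqrt(330) + 109)^(1/3))/12)*sin(sqrt(3)*y*(-(6*sqrt(330) + 109)^(1/3) + (6*sqrt(330) + 109)^(-1/3))/12) + C2*exp(y*(-2 + (6*sqrt(330) + 109)^(-1/3) + (6*sqrt(330) + 109)^(1/3))/12)*cos(sqrt(3)*y*(-(6*sqrt(330) + 109)^(1/3) + (6*sqrt(330) + 109)^(-1/3))/12) + C3*exp(-y*((6*sqrt(330) + 109)^(-1/3) + 1 + (6*sqrt(330) + 109)^(1/3))/6)


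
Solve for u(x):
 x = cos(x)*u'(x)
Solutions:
 u(x) = C1 + Integral(x/cos(x), x)


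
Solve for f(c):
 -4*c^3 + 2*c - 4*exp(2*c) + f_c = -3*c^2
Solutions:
 f(c) = C1 + c^4 - c^3 - c^2 + 2*exp(2*c)


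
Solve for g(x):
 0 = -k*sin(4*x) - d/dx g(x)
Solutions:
 g(x) = C1 + k*cos(4*x)/4


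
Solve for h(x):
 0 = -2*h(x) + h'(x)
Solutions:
 h(x) = C1*exp(2*x)


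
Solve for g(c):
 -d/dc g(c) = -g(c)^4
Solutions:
 g(c) = (-1/(C1 + 3*c))^(1/3)
 g(c) = (-1/(C1 + c))^(1/3)*(-3^(2/3) - 3*3^(1/6)*I)/6
 g(c) = (-1/(C1 + c))^(1/3)*(-3^(2/3) + 3*3^(1/6)*I)/6


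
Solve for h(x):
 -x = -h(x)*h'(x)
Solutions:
 h(x) = -sqrt(C1 + x^2)
 h(x) = sqrt(C1 + x^2)


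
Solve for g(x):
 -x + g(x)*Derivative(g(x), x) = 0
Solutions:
 g(x) = -sqrt(C1 + x^2)
 g(x) = sqrt(C1 + x^2)


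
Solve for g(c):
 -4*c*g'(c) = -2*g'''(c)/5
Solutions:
 g(c) = C1 + Integral(C2*airyai(10^(1/3)*c) + C3*airybi(10^(1/3)*c), c)


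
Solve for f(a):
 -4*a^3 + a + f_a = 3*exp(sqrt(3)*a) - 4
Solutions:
 f(a) = C1 + a^4 - a^2/2 - 4*a + sqrt(3)*exp(sqrt(3)*a)


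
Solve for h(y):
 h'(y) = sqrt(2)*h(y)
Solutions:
 h(y) = C1*exp(sqrt(2)*y)


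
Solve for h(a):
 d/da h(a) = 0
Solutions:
 h(a) = C1


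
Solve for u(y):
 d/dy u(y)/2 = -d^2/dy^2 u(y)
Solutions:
 u(y) = C1 + C2*exp(-y/2)


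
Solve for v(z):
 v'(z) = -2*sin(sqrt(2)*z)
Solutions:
 v(z) = C1 + sqrt(2)*cos(sqrt(2)*z)


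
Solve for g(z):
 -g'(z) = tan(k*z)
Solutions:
 g(z) = C1 - Piecewise((-log(cos(k*z))/k, Ne(k, 0)), (0, True))


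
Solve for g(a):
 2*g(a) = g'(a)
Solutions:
 g(a) = C1*exp(2*a)


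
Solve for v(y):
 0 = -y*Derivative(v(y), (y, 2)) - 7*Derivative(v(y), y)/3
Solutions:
 v(y) = C1 + C2/y^(4/3)


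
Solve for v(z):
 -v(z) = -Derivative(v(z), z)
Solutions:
 v(z) = C1*exp(z)


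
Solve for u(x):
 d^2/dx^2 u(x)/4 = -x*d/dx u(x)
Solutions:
 u(x) = C1 + C2*erf(sqrt(2)*x)


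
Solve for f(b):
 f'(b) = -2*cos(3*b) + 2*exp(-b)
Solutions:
 f(b) = C1 - 2*sin(3*b)/3 - 2*exp(-b)


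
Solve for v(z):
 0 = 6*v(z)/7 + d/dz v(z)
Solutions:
 v(z) = C1*exp(-6*z/7)


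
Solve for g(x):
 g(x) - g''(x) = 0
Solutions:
 g(x) = C1*exp(-x) + C2*exp(x)


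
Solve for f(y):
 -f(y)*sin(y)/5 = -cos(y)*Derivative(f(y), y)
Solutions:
 f(y) = C1/cos(y)^(1/5)


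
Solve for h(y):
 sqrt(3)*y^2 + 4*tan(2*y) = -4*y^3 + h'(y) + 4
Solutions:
 h(y) = C1 + y^4 + sqrt(3)*y^3/3 - 4*y - 2*log(cos(2*y))


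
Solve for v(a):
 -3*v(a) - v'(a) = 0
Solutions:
 v(a) = C1*exp(-3*a)


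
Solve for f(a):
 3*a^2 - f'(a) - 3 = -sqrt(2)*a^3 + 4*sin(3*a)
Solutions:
 f(a) = C1 + sqrt(2)*a^4/4 + a^3 - 3*a + 4*cos(3*a)/3


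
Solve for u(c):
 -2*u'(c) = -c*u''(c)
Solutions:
 u(c) = C1 + C2*c^3


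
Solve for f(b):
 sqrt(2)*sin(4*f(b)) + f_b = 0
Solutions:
 f(b) = -acos((-C1 - exp(8*sqrt(2)*b))/(C1 - exp(8*sqrt(2)*b)))/4 + pi/2
 f(b) = acos((-C1 - exp(8*sqrt(2)*b))/(C1 - exp(8*sqrt(2)*b)))/4


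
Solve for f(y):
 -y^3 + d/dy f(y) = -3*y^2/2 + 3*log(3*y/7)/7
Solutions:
 f(y) = C1 + y^4/4 - y^3/2 + 3*y*log(y)/7 - 3*y*log(7)/7 - 3*y/7 + 3*y*log(3)/7


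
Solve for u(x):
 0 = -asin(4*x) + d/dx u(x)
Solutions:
 u(x) = C1 + x*asin(4*x) + sqrt(1 - 16*x^2)/4


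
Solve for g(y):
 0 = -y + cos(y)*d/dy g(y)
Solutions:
 g(y) = C1 + Integral(y/cos(y), y)


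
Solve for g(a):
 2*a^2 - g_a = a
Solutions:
 g(a) = C1 + 2*a^3/3 - a^2/2


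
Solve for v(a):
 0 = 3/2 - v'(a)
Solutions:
 v(a) = C1 + 3*a/2


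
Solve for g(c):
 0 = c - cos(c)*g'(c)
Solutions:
 g(c) = C1 + Integral(c/cos(c), c)


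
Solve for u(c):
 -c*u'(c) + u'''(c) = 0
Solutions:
 u(c) = C1 + Integral(C2*airyai(c) + C3*airybi(c), c)


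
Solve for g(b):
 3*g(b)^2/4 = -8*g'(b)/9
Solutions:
 g(b) = 32/(C1 + 27*b)


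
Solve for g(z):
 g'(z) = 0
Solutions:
 g(z) = C1


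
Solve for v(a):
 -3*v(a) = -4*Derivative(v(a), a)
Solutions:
 v(a) = C1*exp(3*a/4)


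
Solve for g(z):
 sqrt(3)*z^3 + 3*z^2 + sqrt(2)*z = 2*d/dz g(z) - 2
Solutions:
 g(z) = C1 + sqrt(3)*z^4/8 + z^3/2 + sqrt(2)*z^2/4 + z


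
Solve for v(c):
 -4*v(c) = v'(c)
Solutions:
 v(c) = C1*exp(-4*c)


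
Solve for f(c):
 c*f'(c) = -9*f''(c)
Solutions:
 f(c) = C1 + C2*erf(sqrt(2)*c/6)


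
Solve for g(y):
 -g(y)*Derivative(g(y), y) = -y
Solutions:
 g(y) = -sqrt(C1 + y^2)
 g(y) = sqrt(C1 + y^2)


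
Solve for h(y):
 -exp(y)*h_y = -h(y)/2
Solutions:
 h(y) = C1*exp(-exp(-y)/2)


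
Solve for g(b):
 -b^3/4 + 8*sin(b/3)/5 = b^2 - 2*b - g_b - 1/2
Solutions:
 g(b) = C1 + b^4/16 + b^3/3 - b^2 - b/2 + 24*cos(b/3)/5


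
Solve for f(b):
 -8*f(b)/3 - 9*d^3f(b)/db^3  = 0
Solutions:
 f(b) = C3*exp(-2*b/3) + (C1*sin(sqrt(3)*b/3) + C2*cos(sqrt(3)*b/3))*exp(b/3)


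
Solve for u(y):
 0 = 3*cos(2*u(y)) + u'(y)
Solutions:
 u(y) = -asin((C1 + exp(12*y))/(C1 - exp(12*y)))/2 + pi/2
 u(y) = asin((C1 + exp(12*y))/(C1 - exp(12*y)))/2


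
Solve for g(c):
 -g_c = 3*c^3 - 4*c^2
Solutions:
 g(c) = C1 - 3*c^4/4 + 4*c^3/3


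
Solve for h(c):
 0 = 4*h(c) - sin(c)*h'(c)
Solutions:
 h(c) = C1*(cos(c)^2 - 2*cos(c) + 1)/(cos(c)^2 + 2*cos(c) + 1)


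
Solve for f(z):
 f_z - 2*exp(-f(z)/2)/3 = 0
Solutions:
 f(z) = 2*log(C1 + z/3)


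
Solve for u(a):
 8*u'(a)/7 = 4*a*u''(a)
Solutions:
 u(a) = C1 + C2*a^(9/7)


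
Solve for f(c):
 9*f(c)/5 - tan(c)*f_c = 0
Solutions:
 f(c) = C1*sin(c)^(9/5)


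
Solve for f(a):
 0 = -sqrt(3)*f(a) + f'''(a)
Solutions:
 f(a) = C3*exp(3^(1/6)*a) + (C1*sin(3^(2/3)*a/2) + C2*cos(3^(2/3)*a/2))*exp(-3^(1/6)*a/2)


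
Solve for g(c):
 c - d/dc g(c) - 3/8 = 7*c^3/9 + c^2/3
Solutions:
 g(c) = C1 - 7*c^4/36 - c^3/9 + c^2/2 - 3*c/8


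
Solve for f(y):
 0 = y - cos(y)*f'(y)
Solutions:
 f(y) = C1 + Integral(y/cos(y), y)


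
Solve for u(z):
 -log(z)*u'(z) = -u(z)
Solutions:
 u(z) = C1*exp(li(z))


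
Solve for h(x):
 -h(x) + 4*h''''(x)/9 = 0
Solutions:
 h(x) = C1*exp(-sqrt(6)*x/2) + C2*exp(sqrt(6)*x/2) + C3*sin(sqrt(6)*x/2) + C4*cos(sqrt(6)*x/2)


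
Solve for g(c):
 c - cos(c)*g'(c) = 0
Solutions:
 g(c) = C1 + Integral(c/cos(c), c)


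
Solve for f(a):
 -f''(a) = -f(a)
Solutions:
 f(a) = C1*exp(-a) + C2*exp(a)


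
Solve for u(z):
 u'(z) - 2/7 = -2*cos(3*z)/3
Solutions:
 u(z) = C1 + 2*z/7 - 2*sin(3*z)/9


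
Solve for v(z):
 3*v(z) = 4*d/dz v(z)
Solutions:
 v(z) = C1*exp(3*z/4)


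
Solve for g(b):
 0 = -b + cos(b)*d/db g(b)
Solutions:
 g(b) = C1 + Integral(b/cos(b), b)


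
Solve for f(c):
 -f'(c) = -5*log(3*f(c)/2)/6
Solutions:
 6*Integral(1/(-log(_y) - log(3) + log(2)), (_y, f(c)))/5 = C1 - c


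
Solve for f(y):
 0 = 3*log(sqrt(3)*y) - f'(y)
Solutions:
 f(y) = C1 + 3*y*log(y) - 3*y + 3*y*log(3)/2


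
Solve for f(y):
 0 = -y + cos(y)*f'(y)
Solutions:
 f(y) = C1 + Integral(y/cos(y), y)


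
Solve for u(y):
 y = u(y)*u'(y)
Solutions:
 u(y) = -sqrt(C1 + y^2)
 u(y) = sqrt(C1 + y^2)


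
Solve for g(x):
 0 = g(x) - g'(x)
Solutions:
 g(x) = C1*exp(x)


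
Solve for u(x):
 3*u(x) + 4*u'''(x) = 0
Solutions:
 u(x) = C3*exp(-6^(1/3)*x/2) + (C1*sin(2^(1/3)*3^(5/6)*x/4) + C2*cos(2^(1/3)*3^(5/6)*x/4))*exp(6^(1/3)*x/4)


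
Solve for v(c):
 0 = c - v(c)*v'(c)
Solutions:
 v(c) = -sqrt(C1 + c^2)
 v(c) = sqrt(C1 + c^2)


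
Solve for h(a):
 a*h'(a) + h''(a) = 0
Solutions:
 h(a) = C1 + C2*erf(sqrt(2)*a/2)


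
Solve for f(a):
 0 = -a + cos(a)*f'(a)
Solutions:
 f(a) = C1 + Integral(a/cos(a), a)


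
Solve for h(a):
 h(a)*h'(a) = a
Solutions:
 h(a) = -sqrt(C1 + a^2)
 h(a) = sqrt(C1 + a^2)


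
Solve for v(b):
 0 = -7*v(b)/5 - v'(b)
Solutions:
 v(b) = C1*exp(-7*b/5)


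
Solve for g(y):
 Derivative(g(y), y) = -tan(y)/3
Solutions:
 g(y) = C1 + log(cos(y))/3


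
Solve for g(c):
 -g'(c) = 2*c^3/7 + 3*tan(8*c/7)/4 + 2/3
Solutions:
 g(c) = C1 - c^4/14 - 2*c/3 + 21*log(cos(8*c/7))/32


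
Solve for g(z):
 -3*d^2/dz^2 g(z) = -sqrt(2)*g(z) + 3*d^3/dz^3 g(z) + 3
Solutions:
 g(z) = C1*exp(-z*(2*2^(1/3)/(-2 + sqrt(-4 + (2 - 9*sqrt(2))^2) + 9*sqrt(2))^(1/3) + 4 + 2^(2/3)*(-2 + sqrt(-4 + (2 - 9*sqrt(2))^2) + 9*sqrt(2))^(1/3))/12)*sin(2^(1/3)*sqrt(3)*z*(-2^(1/3)*(-2 + sqrt(-4 + (2 - 9*sqrt(2))^2) + 9*sqrt(2))^(1/3) + 2/(-2 + sqrt(-4 + (2 - 9*sqrt(2))^2) + 9*sqrt(2))^(1/3))/12) + C2*exp(-z*(2*2^(1/3)/(-2 + sqrt(-4 + (2 - 9*sqrt(2))^2) + 9*sqrt(2))^(1/3) + 4 + 2^(2/3)*(-2 + sqrt(-4 + (2 - 9*sqrt(2))^2) + 9*sqrt(2))^(1/3))/12)*cos(2^(1/3)*sqrt(3)*z*(-2^(1/3)*(-2 + sqrt(-4 + (2 - 9*sqrt(2))^2) + 9*sqrt(2))^(1/3) + 2/(-2 + sqrt(-4 + (2 - 9*sqrt(2))^2) + 9*sqrt(2))^(1/3))/12) + C3*exp(z*(-2 + 2*2^(1/3)/(-2 + sqrt(-4 + (2 - 9*sqrt(2))^2) + 9*sqrt(2))^(1/3) + 2^(2/3)*(-2 + sqrt(-4 + (2 - 9*sqrt(2))^2) + 9*sqrt(2))^(1/3))/6) + 3*sqrt(2)/2


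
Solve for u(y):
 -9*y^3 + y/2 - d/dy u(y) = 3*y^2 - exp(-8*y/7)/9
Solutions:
 u(y) = C1 - 9*y^4/4 - y^3 + y^2/4 - 7*exp(-8*y/7)/72


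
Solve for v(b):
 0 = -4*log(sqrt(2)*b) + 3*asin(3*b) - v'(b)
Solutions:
 v(b) = C1 - 4*b*log(b) + 3*b*asin(3*b) - 2*b*log(2) + 4*b + sqrt(1 - 9*b^2)


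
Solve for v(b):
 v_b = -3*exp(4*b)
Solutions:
 v(b) = C1 - 3*exp(4*b)/4


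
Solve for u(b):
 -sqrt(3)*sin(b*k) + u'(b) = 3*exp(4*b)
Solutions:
 u(b) = C1 + 3*exp(4*b)/4 - sqrt(3)*cos(b*k)/k


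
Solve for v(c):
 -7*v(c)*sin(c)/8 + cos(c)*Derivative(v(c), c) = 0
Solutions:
 v(c) = C1/cos(c)^(7/8)


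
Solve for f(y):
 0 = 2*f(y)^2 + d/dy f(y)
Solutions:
 f(y) = 1/(C1 + 2*y)


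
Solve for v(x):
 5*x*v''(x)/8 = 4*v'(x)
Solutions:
 v(x) = C1 + C2*x^(37/5)


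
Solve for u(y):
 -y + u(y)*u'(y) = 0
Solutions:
 u(y) = -sqrt(C1 + y^2)
 u(y) = sqrt(C1 + y^2)


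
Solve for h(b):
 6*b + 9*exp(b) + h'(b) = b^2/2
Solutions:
 h(b) = C1 + b^3/6 - 3*b^2 - 9*exp(b)


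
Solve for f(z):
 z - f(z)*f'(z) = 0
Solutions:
 f(z) = -sqrt(C1 + z^2)
 f(z) = sqrt(C1 + z^2)


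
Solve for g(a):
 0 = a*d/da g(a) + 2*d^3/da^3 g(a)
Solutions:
 g(a) = C1 + Integral(C2*airyai(-2^(2/3)*a/2) + C3*airybi(-2^(2/3)*a/2), a)


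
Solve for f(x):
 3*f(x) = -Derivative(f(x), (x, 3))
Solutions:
 f(x) = C3*exp(-3^(1/3)*x) + (C1*sin(3^(5/6)*x/2) + C2*cos(3^(5/6)*x/2))*exp(3^(1/3)*x/2)


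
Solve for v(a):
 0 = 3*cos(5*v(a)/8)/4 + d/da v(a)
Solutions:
 3*a/4 - 4*log(sin(5*v(a)/8) - 1)/5 + 4*log(sin(5*v(a)/8) + 1)/5 = C1


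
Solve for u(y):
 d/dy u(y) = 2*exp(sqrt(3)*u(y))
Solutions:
 u(y) = sqrt(3)*(2*log(-1/(C1 + 2*y)) - log(3))/6


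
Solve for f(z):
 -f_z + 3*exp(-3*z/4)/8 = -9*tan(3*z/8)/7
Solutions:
 f(z) = C1 + 12*log(tan(3*z/8)^2 + 1)/7 - exp(-3*z/4)/2


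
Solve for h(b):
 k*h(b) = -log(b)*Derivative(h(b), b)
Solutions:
 h(b) = C1*exp(-k*li(b))


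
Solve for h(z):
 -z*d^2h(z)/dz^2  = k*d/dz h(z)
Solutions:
 h(z) = C1 + z^(1 - re(k))*(C2*sin(log(z)*Abs(im(k))) + C3*cos(log(z)*im(k)))


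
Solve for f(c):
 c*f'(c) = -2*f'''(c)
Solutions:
 f(c) = C1 + Integral(C2*airyai(-2^(2/3)*c/2) + C3*airybi(-2^(2/3)*c/2), c)


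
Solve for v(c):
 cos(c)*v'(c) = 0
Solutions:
 v(c) = C1


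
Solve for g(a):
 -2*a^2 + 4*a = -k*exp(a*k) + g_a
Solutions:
 g(a) = C1 - 2*a^3/3 + 2*a^2 + exp(a*k)


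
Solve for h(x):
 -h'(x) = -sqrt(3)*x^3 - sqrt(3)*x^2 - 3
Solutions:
 h(x) = C1 + sqrt(3)*x^4/4 + sqrt(3)*x^3/3 + 3*x


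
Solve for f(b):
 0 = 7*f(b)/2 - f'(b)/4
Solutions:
 f(b) = C1*exp(14*b)


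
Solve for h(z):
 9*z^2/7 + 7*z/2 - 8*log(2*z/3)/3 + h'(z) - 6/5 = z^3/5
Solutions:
 h(z) = C1 + z^4/20 - 3*z^3/7 - 7*z^2/4 + 8*z*log(z)/3 - 8*z*log(3)/3 - 22*z/15 + 8*z*log(2)/3


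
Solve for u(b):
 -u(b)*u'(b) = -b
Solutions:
 u(b) = -sqrt(C1 + b^2)
 u(b) = sqrt(C1 + b^2)


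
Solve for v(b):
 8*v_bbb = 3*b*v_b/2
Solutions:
 v(b) = C1 + Integral(C2*airyai(2^(2/3)*3^(1/3)*b/4) + C3*airybi(2^(2/3)*3^(1/3)*b/4), b)


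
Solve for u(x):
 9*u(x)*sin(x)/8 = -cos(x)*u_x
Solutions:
 u(x) = C1*cos(x)^(9/8)


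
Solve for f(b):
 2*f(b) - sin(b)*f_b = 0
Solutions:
 f(b) = C1*(cos(b) - 1)/(cos(b) + 1)


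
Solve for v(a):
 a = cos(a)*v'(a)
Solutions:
 v(a) = C1 + Integral(a/cos(a), a)


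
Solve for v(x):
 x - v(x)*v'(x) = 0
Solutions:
 v(x) = -sqrt(C1 + x^2)
 v(x) = sqrt(C1 + x^2)


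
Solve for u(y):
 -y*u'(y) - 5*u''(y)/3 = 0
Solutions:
 u(y) = C1 + C2*erf(sqrt(30)*y/10)


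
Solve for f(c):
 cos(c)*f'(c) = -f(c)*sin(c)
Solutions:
 f(c) = C1*cos(c)


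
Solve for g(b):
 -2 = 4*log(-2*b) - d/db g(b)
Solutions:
 g(b) = C1 + 4*b*log(-b) + 2*b*(-1 + 2*log(2))


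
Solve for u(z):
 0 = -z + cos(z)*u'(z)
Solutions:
 u(z) = C1 + Integral(z/cos(z), z)


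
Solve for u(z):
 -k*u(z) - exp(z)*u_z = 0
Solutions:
 u(z) = C1*exp(k*exp(-z))


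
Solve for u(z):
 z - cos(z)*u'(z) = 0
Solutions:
 u(z) = C1 + Integral(z/cos(z), z)


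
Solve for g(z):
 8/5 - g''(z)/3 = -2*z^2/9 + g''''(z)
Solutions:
 g(z) = C1 + C2*z + C3*sin(sqrt(3)*z/3) + C4*cos(sqrt(3)*z/3) + z^4/18 + 2*z^2/5


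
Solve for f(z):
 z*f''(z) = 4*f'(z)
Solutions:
 f(z) = C1 + C2*z^5


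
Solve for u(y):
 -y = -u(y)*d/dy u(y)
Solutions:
 u(y) = -sqrt(C1 + y^2)
 u(y) = sqrt(C1 + y^2)


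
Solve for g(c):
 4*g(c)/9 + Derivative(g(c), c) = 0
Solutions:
 g(c) = C1*exp(-4*c/9)


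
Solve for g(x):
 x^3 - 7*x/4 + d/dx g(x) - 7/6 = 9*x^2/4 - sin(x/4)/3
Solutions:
 g(x) = C1 - x^4/4 + 3*x^3/4 + 7*x^2/8 + 7*x/6 + 4*cos(x/4)/3


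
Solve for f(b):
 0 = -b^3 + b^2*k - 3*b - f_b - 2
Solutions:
 f(b) = C1 - b^4/4 + b^3*k/3 - 3*b^2/2 - 2*b


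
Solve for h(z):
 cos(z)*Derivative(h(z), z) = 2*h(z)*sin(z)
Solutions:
 h(z) = C1/cos(z)^2


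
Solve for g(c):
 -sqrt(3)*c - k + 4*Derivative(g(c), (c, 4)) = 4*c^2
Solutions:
 g(c) = C1 + C2*c + C3*c^2 + C4*c^3 + c^6/360 + sqrt(3)*c^5/480 + c^4*k/96


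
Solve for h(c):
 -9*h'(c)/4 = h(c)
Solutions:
 h(c) = C1*exp(-4*c/9)


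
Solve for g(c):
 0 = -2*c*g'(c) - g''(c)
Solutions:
 g(c) = C1 + C2*erf(c)


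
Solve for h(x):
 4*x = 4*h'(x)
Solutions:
 h(x) = C1 + x^2/2


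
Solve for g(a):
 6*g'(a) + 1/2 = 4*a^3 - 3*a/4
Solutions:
 g(a) = C1 + a^4/6 - a^2/16 - a/12


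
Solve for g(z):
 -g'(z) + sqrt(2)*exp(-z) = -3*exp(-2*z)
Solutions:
 g(z) = C1 - sqrt(2)*exp(-z) - 3*exp(-2*z)/2


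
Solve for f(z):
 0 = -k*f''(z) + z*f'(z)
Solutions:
 f(z) = C1 + C2*erf(sqrt(2)*z*sqrt(-1/k)/2)/sqrt(-1/k)


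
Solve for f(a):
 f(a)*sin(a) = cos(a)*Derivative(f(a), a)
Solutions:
 f(a) = C1/cos(a)


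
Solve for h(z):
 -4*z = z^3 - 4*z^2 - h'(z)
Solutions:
 h(z) = C1 + z^4/4 - 4*z^3/3 + 2*z^2


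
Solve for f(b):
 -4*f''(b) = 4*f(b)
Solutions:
 f(b) = C1*sin(b) + C2*cos(b)


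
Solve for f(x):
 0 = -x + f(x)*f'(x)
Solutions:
 f(x) = -sqrt(C1 + x^2)
 f(x) = sqrt(C1 + x^2)


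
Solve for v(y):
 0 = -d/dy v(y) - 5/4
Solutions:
 v(y) = C1 - 5*y/4


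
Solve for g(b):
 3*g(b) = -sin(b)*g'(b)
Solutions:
 g(b) = C1*(cos(b) + 1)^(3/2)/(cos(b) - 1)^(3/2)


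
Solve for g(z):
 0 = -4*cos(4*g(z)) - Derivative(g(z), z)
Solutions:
 g(z) = -asin((C1 + exp(32*z))/(C1 - exp(32*z)))/4 + pi/4
 g(z) = asin((C1 + exp(32*z))/(C1 - exp(32*z)))/4


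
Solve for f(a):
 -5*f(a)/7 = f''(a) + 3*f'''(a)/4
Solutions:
 f(a) = C1*exp(a*(-56 + 56*2^(2/3)*7^(1/3)/(9*sqrt(24945) + 1439)^(1/3) + 2^(1/3)*7^(2/3)*(9*sqrt(24945) + 1439)^(1/3))/126)*sin(14^(1/3)*sqrt(3)*a*(-7^(1/3)*(9*sqrt(24945) + 1439)^(1/3) + 56*2^(1/3)/(9*sqrt(24945) + 1439)^(1/3))/126) + C2*exp(a*(-56 + 56*2^(2/3)*7^(1/3)/(9*sqrt(24945) + 1439)^(1/3) + 2^(1/3)*7^(2/3)*(9*sqrt(24945) + 1439)^(1/3))/126)*cos(14^(1/3)*sqrt(3)*a*(-7^(1/3)*(9*sqrt(24945) + 1439)^(1/3) + 56*2^(1/3)/(9*sqrt(24945) + 1439)^(1/3))/126) + C3*exp(-a*(56*2^(2/3)*7^(1/3)/(9*sqrt(24945) + 1439)^(1/3) + 28 + 2^(1/3)*7^(2/3)*(9*sqrt(24945) + 1439)^(1/3))/63)


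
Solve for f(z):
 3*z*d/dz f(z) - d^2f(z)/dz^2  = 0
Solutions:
 f(z) = C1 + C2*erfi(sqrt(6)*z/2)


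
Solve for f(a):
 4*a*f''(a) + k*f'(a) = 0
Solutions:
 f(a) = C1 + a^(1 - re(k)/4)*(C2*sin(log(a)*Abs(im(k))/4) + C3*cos(log(a)*im(k)/4))


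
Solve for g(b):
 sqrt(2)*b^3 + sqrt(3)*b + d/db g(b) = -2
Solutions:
 g(b) = C1 - sqrt(2)*b^4/4 - sqrt(3)*b^2/2 - 2*b


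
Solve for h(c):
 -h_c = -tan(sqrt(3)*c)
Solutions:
 h(c) = C1 - sqrt(3)*log(cos(sqrt(3)*c))/3


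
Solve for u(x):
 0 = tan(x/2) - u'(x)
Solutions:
 u(x) = C1 - 2*log(cos(x/2))


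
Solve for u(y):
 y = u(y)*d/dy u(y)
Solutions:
 u(y) = -sqrt(C1 + y^2)
 u(y) = sqrt(C1 + y^2)


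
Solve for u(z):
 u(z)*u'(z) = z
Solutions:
 u(z) = -sqrt(C1 + z^2)
 u(z) = sqrt(C1 + z^2)


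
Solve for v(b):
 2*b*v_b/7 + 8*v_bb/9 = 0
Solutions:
 v(b) = C1 + C2*erf(3*sqrt(14)*b/28)


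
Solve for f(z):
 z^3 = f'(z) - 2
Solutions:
 f(z) = C1 + z^4/4 + 2*z


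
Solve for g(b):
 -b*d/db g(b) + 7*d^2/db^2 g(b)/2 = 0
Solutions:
 g(b) = C1 + C2*erfi(sqrt(7)*b/7)


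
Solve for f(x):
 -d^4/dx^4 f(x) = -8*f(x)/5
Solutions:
 f(x) = C1*exp(-10^(3/4)*x/5) + C2*exp(10^(3/4)*x/5) + C3*sin(10^(3/4)*x/5) + C4*cos(10^(3/4)*x/5)


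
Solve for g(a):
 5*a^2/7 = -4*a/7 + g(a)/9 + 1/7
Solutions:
 g(a) = 45*a^2/7 + 36*a/7 - 9/7


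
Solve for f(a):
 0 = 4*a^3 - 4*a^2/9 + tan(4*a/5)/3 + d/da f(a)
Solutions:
 f(a) = C1 - a^4 + 4*a^3/27 + 5*log(cos(4*a/5))/12


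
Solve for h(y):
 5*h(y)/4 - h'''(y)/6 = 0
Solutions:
 h(y) = C3*exp(15^(1/3)*2^(2/3)*y/2) + (C1*sin(2^(2/3)*3^(5/6)*5^(1/3)*y/4) + C2*cos(2^(2/3)*3^(5/6)*5^(1/3)*y/4))*exp(-15^(1/3)*2^(2/3)*y/4)


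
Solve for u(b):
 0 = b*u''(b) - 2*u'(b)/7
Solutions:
 u(b) = C1 + C2*b^(9/7)


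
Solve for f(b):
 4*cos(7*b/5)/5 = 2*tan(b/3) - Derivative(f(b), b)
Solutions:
 f(b) = C1 - 6*log(cos(b/3)) - 4*sin(7*b/5)/7


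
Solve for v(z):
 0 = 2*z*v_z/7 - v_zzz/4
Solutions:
 v(z) = C1 + Integral(C2*airyai(2*7^(2/3)*z/7) + C3*airybi(2*7^(2/3)*z/7), z)


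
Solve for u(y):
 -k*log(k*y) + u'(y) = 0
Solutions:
 u(y) = C1 + k*y*log(k*y) - k*y


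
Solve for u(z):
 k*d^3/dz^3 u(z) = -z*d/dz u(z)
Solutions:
 u(z) = C1 + Integral(C2*airyai(z*(-1/k)^(1/3)) + C3*airybi(z*(-1/k)^(1/3)), z)


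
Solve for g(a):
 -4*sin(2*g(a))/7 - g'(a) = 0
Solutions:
 4*a/7 + log(cos(2*g(a)) - 1)/4 - log(cos(2*g(a)) + 1)/4 = C1


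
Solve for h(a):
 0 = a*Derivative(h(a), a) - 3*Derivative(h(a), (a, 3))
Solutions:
 h(a) = C1 + Integral(C2*airyai(3^(2/3)*a/3) + C3*airybi(3^(2/3)*a/3), a)


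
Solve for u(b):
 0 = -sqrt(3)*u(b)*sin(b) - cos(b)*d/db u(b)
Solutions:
 u(b) = C1*cos(b)^(sqrt(3))


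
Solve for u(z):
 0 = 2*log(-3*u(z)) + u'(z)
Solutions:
 Integral(1/(log(-_y) + log(3)), (_y, u(z)))/2 = C1 - z


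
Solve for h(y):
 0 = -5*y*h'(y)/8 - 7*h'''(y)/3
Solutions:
 h(y) = C1 + Integral(C2*airyai(-15^(1/3)*7^(2/3)*y/14) + C3*airybi(-15^(1/3)*7^(2/3)*y/14), y)


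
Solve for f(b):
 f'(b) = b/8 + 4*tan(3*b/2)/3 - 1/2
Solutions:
 f(b) = C1 + b^2/16 - b/2 - 8*log(cos(3*b/2))/9


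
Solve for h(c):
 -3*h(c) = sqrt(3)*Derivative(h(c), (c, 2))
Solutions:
 h(c) = C1*sin(3^(1/4)*c) + C2*cos(3^(1/4)*c)


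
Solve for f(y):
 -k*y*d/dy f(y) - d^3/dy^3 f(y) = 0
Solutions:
 f(y) = C1 + Integral(C2*airyai(y*(-k)^(1/3)) + C3*airybi(y*(-k)^(1/3)), y)


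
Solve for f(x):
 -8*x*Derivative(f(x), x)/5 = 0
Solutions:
 f(x) = C1


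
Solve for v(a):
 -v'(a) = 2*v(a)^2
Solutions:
 v(a) = 1/(C1 + 2*a)


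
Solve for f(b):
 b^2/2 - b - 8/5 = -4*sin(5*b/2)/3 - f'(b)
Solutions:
 f(b) = C1 - b^3/6 + b^2/2 + 8*b/5 + 8*cos(5*b/2)/15


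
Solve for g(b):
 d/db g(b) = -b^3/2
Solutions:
 g(b) = C1 - b^4/8


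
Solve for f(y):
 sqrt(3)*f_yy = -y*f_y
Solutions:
 f(y) = C1 + C2*erf(sqrt(2)*3^(3/4)*y/6)


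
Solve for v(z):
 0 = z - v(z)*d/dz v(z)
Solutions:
 v(z) = -sqrt(C1 + z^2)
 v(z) = sqrt(C1 + z^2)


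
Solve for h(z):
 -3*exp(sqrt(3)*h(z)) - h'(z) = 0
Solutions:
 h(z) = sqrt(3)*(2*log(1/(C1 + 3*z)) - log(3))/6


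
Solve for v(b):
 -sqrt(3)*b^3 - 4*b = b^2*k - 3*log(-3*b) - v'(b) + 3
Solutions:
 v(b) = C1 + sqrt(3)*b^4/4 + b^3*k/3 + 2*b^2 - 3*b*log(-b) + 3*b*(2 - log(3))


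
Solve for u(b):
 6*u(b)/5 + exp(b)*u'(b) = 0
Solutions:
 u(b) = C1*exp(6*exp(-b)/5)


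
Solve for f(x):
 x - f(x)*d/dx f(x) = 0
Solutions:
 f(x) = -sqrt(C1 + x^2)
 f(x) = sqrt(C1 + x^2)


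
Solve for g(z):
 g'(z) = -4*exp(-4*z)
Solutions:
 g(z) = C1 + exp(-4*z)


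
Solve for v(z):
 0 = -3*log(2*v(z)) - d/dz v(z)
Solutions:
 Integral(1/(log(_y) + log(2)), (_y, v(z)))/3 = C1 - z


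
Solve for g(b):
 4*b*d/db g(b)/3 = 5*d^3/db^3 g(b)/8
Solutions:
 g(b) = C1 + Integral(C2*airyai(2*30^(2/3)*b/15) + C3*airybi(2*30^(2/3)*b/15), b)


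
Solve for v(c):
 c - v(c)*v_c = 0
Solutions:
 v(c) = -sqrt(C1 + c^2)
 v(c) = sqrt(C1 + c^2)


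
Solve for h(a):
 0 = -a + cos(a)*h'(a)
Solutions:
 h(a) = C1 + Integral(a/cos(a), a)


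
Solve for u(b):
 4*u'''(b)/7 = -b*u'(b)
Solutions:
 u(b) = C1 + Integral(C2*airyai(-14^(1/3)*b/2) + C3*airybi(-14^(1/3)*b/2), b)


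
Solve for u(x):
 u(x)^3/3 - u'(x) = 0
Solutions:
 u(x) = -sqrt(6)*sqrt(-1/(C1 + x))/2
 u(x) = sqrt(6)*sqrt(-1/(C1 + x))/2


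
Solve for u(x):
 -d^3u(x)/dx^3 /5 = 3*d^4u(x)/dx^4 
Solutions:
 u(x) = C1 + C2*x + C3*x^2 + C4*exp(-x/15)


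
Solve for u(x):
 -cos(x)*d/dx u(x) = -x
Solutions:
 u(x) = C1 + Integral(x/cos(x), x)


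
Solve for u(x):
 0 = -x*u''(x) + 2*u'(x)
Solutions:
 u(x) = C1 + C2*x^3


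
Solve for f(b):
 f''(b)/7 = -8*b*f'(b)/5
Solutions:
 f(b) = C1 + C2*erf(2*sqrt(35)*b/5)


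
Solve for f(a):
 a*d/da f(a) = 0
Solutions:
 f(a) = C1


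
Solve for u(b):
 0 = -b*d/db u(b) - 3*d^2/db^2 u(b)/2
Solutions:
 u(b) = C1 + C2*erf(sqrt(3)*b/3)


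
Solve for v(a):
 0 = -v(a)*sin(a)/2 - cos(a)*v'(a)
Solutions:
 v(a) = C1*sqrt(cos(a))


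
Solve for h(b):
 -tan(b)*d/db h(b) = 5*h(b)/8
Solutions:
 h(b) = C1/sin(b)^(5/8)


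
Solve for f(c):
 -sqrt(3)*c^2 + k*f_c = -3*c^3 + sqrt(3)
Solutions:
 f(c) = C1 - 3*c^4/(4*k) + sqrt(3)*c^3/(3*k) + sqrt(3)*c/k


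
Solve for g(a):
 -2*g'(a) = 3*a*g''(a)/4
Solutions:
 g(a) = C1 + C2/a^(5/3)


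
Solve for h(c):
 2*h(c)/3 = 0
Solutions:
 h(c) = 0


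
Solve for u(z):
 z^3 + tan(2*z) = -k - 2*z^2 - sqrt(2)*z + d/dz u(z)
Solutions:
 u(z) = C1 + k*z + z^4/4 + 2*z^3/3 + sqrt(2)*z^2/2 - log(cos(2*z))/2


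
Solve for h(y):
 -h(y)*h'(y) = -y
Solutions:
 h(y) = -sqrt(C1 + y^2)
 h(y) = sqrt(C1 + y^2)


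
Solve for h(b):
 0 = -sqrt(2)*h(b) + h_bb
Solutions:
 h(b) = C1*exp(-2^(1/4)*b) + C2*exp(2^(1/4)*b)


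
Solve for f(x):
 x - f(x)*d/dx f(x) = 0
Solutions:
 f(x) = -sqrt(C1 + x^2)
 f(x) = sqrt(C1 + x^2)


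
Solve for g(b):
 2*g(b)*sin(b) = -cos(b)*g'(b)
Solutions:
 g(b) = C1*cos(b)^2


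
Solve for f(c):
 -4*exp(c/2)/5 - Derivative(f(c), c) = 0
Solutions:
 f(c) = C1 - 8*exp(c/2)/5


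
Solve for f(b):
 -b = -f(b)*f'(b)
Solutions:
 f(b) = -sqrt(C1 + b^2)
 f(b) = sqrt(C1 + b^2)


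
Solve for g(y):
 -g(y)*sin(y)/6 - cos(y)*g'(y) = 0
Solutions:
 g(y) = C1*cos(y)^(1/6)


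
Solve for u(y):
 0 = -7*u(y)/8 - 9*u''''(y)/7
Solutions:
 u(y) = (C1*sin(2^(3/4)*sqrt(21)*y/12) + C2*cos(2^(3/4)*sqrt(21)*y/12))*exp(-2^(3/4)*sqrt(21)*y/12) + (C3*sin(2^(3/4)*sqrt(21)*y/12) + C4*cos(2^(3/4)*sqrt(21)*y/12))*exp(2^(3/4)*sqrt(21)*y/12)


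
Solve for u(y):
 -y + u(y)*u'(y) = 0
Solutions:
 u(y) = -sqrt(C1 + y^2)
 u(y) = sqrt(C1 + y^2)


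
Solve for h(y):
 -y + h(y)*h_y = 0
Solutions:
 h(y) = -sqrt(C1 + y^2)
 h(y) = sqrt(C1 + y^2)


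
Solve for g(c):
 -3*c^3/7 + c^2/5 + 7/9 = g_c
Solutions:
 g(c) = C1 - 3*c^4/28 + c^3/15 + 7*c/9


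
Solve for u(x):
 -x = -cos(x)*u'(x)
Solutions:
 u(x) = C1 + Integral(x/cos(x), x)


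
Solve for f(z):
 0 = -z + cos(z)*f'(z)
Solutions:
 f(z) = C1 + Integral(z/cos(z), z)


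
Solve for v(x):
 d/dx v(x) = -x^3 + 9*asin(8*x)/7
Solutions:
 v(x) = C1 - x^4/4 + 9*x*asin(8*x)/7 + 9*sqrt(1 - 64*x^2)/56


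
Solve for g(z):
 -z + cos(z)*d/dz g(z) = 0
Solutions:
 g(z) = C1 + Integral(z/cos(z), z)


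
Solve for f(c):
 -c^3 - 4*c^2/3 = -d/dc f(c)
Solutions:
 f(c) = C1 + c^4/4 + 4*c^3/9


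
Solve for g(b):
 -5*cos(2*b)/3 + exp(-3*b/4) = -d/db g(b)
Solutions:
 g(b) = C1 + 5*sin(2*b)/6 + 4*exp(-3*b/4)/3


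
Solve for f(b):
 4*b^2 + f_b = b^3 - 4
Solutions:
 f(b) = C1 + b^4/4 - 4*b^3/3 - 4*b


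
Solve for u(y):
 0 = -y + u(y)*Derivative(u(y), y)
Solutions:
 u(y) = -sqrt(C1 + y^2)
 u(y) = sqrt(C1 + y^2)


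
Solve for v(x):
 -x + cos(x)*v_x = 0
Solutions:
 v(x) = C1 + Integral(x/cos(x), x)


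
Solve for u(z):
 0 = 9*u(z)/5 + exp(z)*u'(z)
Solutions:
 u(z) = C1*exp(9*exp(-z)/5)


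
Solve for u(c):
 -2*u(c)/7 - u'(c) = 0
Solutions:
 u(c) = C1*exp(-2*c/7)


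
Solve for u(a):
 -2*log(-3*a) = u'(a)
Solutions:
 u(a) = C1 - 2*a*log(-a) + 2*a*(1 - log(3))


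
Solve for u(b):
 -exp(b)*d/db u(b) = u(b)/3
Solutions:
 u(b) = C1*exp(exp(-b)/3)


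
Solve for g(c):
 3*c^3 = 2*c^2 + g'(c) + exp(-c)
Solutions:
 g(c) = C1 + 3*c^4/4 - 2*c^3/3 + exp(-c)


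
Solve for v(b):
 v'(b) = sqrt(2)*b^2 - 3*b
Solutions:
 v(b) = C1 + sqrt(2)*b^3/3 - 3*b^2/2


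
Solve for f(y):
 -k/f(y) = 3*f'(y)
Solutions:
 f(y) = -sqrt(C1 - 6*k*y)/3
 f(y) = sqrt(C1 - 6*k*y)/3


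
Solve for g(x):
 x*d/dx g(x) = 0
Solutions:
 g(x) = C1


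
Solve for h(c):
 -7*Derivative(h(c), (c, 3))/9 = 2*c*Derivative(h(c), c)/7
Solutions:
 h(c) = C1 + Integral(C2*airyai(-126^(1/3)*c/7) + C3*airybi(-126^(1/3)*c/7), c)


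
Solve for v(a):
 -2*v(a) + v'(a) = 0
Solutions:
 v(a) = C1*exp(2*a)


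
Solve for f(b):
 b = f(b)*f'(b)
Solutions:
 f(b) = -sqrt(C1 + b^2)
 f(b) = sqrt(C1 + b^2)


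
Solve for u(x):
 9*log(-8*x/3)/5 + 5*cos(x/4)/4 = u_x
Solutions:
 u(x) = C1 + 9*x*log(-x)/5 - 9*x*log(3)/5 - 9*x/5 + 27*x*log(2)/5 + 5*sin(x/4)


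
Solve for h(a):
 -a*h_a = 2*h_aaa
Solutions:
 h(a) = C1 + Integral(C2*airyai(-2^(2/3)*a/2) + C3*airybi(-2^(2/3)*a/2), a)


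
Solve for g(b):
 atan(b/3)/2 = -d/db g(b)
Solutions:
 g(b) = C1 - b*atan(b/3)/2 + 3*log(b^2 + 9)/4


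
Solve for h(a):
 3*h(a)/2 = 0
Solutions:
 h(a) = 0


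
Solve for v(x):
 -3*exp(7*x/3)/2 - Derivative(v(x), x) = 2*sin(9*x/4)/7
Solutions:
 v(x) = C1 - 9*exp(7*x/3)/14 + 8*cos(9*x/4)/63


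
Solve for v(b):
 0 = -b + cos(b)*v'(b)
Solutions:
 v(b) = C1 + Integral(b/cos(b), b)


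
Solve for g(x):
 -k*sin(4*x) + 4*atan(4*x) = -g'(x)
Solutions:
 g(x) = C1 - k*cos(4*x)/4 - 4*x*atan(4*x) + log(16*x^2 + 1)/2


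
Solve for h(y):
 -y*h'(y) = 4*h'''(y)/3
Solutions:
 h(y) = C1 + Integral(C2*airyai(-6^(1/3)*y/2) + C3*airybi(-6^(1/3)*y/2), y)


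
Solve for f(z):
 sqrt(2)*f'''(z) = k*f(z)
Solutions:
 f(z) = C1*exp(2^(5/6)*k^(1/3)*z/2) + C2*exp(2^(5/6)*k^(1/3)*z*(-1 + sqrt(3)*I)/4) + C3*exp(-2^(5/6)*k^(1/3)*z*(1 + sqrt(3)*I)/4)


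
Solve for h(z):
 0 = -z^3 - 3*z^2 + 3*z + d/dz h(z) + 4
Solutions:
 h(z) = C1 + z^4/4 + z^3 - 3*z^2/2 - 4*z


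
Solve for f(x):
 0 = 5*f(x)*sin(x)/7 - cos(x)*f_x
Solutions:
 f(x) = C1/cos(x)^(5/7)


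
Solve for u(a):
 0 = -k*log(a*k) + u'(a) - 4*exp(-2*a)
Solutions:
 u(a) = C1 + a*k*log(a*k) - a*k - 2*exp(-2*a)


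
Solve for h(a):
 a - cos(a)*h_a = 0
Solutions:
 h(a) = C1 + Integral(a/cos(a), a)


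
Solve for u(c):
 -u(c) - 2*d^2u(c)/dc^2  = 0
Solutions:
 u(c) = C1*sin(sqrt(2)*c/2) + C2*cos(sqrt(2)*c/2)


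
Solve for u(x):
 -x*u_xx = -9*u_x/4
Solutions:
 u(x) = C1 + C2*x^(13/4)


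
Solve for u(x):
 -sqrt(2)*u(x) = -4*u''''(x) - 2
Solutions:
 u(x) = C1*exp(-2^(5/8)*x/2) + C2*exp(2^(5/8)*x/2) + C3*sin(2^(5/8)*x/2) + C4*cos(2^(5/8)*x/2) + sqrt(2)


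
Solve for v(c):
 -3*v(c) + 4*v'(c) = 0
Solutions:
 v(c) = C1*exp(3*c/4)


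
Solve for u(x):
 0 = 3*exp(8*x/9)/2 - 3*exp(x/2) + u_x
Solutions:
 u(x) = C1 - 27*exp(8*x/9)/16 + 6*exp(x/2)


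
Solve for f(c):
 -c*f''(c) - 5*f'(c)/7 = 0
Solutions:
 f(c) = C1 + C2*c^(2/7)


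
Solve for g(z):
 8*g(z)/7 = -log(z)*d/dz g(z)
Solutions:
 g(z) = C1*exp(-8*li(z)/7)


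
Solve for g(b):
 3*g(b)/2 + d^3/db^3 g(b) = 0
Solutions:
 g(b) = C3*exp(-2^(2/3)*3^(1/3)*b/2) + (C1*sin(2^(2/3)*3^(5/6)*b/4) + C2*cos(2^(2/3)*3^(5/6)*b/4))*exp(2^(2/3)*3^(1/3)*b/4)


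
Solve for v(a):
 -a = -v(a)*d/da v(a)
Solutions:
 v(a) = -sqrt(C1 + a^2)
 v(a) = sqrt(C1 + a^2)


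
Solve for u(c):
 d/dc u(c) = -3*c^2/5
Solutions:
 u(c) = C1 - c^3/5


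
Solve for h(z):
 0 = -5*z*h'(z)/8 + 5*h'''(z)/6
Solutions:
 h(z) = C1 + Integral(C2*airyai(6^(1/3)*z/2) + C3*airybi(6^(1/3)*z/2), z)


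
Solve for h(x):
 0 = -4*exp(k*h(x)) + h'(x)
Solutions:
 h(x) = Piecewise((log(-1/(C1*k + 4*k*x))/k, Ne(k, 0)), (nan, True))
 h(x) = Piecewise((C1 + 4*x, Eq(k, 0)), (nan, True))


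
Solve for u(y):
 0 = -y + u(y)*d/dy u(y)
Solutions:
 u(y) = -sqrt(C1 + y^2)
 u(y) = sqrt(C1 + y^2)


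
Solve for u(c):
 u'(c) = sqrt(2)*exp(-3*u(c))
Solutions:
 u(c) = log(C1 + 3*sqrt(2)*c)/3
 u(c) = log((-3^(1/3) - 3^(5/6)*I)*(C1 + sqrt(2)*c)^(1/3)/2)
 u(c) = log((-3^(1/3) + 3^(5/6)*I)*(C1 + sqrt(2)*c)^(1/3)/2)


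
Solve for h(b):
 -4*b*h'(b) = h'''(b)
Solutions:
 h(b) = C1 + Integral(C2*airyai(-2^(2/3)*b) + C3*airybi(-2^(2/3)*b), b)


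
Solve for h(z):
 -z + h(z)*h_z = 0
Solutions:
 h(z) = -sqrt(C1 + z^2)
 h(z) = sqrt(C1 + z^2)


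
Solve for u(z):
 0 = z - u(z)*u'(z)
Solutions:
 u(z) = -sqrt(C1 + z^2)
 u(z) = sqrt(C1 + z^2)


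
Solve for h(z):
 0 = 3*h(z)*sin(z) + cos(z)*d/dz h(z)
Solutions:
 h(z) = C1*cos(z)^3


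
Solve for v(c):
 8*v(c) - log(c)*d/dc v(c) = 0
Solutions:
 v(c) = C1*exp(8*li(c))


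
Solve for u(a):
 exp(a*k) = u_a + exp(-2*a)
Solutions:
 u(a) = C1 + exp(-2*a)/2 + exp(a*k)/k


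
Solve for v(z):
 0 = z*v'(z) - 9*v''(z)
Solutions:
 v(z) = C1 + C2*erfi(sqrt(2)*z/6)


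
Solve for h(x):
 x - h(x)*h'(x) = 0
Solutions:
 h(x) = -sqrt(C1 + x^2)
 h(x) = sqrt(C1 + x^2)


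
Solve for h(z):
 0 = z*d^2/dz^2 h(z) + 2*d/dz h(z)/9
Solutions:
 h(z) = C1 + C2*z^(7/9)


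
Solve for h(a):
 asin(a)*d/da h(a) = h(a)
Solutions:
 h(a) = C1*exp(Integral(1/asin(a), a))


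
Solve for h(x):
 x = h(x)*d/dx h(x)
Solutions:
 h(x) = -sqrt(C1 + x^2)
 h(x) = sqrt(C1 + x^2)


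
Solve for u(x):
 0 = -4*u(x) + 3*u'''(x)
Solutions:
 u(x) = C3*exp(6^(2/3)*x/3) + (C1*sin(2^(2/3)*3^(1/6)*x/2) + C2*cos(2^(2/3)*3^(1/6)*x/2))*exp(-6^(2/3)*x/6)


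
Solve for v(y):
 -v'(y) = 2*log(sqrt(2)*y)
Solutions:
 v(y) = C1 - 2*y*log(y) - y*log(2) + 2*y


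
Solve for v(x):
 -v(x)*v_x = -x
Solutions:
 v(x) = -sqrt(C1 + x^2)
 v(x) = sqrt(C1 + x^2)


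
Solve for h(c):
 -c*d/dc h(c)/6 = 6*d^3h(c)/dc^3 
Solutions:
 h(c) = C1 + Integral(C2*airyai(-6^(1/3)*c/6) + C3*airybi(-6^(1/3)*c/6), c)


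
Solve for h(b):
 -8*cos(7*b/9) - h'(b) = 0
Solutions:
 h(b) = C1 - 72*sin(7*b/9)/7


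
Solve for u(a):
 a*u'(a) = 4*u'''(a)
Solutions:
 u(a) = C1 + Integral(C2*airyai(2^(1/3)*a/2) + C3*airybi(2^(1/3)*a/2), a)


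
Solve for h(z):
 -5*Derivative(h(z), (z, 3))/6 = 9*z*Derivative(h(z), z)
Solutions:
 h(z) = C1 + Integral(C2*airyai(-3*2^(1/3)*5^(2/3)*z/5) + C3*airybi(-3*2^(1/3)*5^(2/3)*z/5), z)


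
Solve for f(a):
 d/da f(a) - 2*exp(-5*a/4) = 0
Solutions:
 f(a) = C1 - 8*exp(-5*a/4)/5


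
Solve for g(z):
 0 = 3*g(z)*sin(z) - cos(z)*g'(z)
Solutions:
 g(z) = C1/cos(z)^3


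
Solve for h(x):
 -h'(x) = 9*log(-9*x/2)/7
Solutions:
 h(x) = C1 - 9*x*log(-x)/7 + 9*x*(-2*log(3) + log(2) + 1)/7


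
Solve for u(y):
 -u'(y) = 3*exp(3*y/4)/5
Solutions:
 u(y) = C1 - 4*exp(3*y/4)/5


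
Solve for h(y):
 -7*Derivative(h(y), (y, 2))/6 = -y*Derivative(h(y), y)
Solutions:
 h(y) = C1 + C2*erfi(sqrt(21)*y/7)


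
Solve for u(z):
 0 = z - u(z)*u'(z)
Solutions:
 u(z) = -sqrt(C1 + z^2)
 u(z) = sqrt(C1 + z^2)


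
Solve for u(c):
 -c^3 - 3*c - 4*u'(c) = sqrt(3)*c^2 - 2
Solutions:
 u(c) = C1 - c^4/16 - sqrt(3)*c^3/12 - 3*c^2/8 + c/2


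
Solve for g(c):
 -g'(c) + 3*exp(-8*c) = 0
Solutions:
 g(c) = C1 - 3*exp(-8*c)/8


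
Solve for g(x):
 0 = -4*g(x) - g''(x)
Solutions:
 g(x) = C1*sin(2*x) + C2*cos(2*x)


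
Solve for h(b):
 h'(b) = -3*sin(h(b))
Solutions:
 h(b) = -acos((-C1 - exp(6*b))/(C1 - exp(6*b))) + 2*pi
 h(b) = acos((-C1 - exp(6*b))/(C1 - exp(6*b)))


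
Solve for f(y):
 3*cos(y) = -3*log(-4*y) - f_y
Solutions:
 f(y) = C1 - 3*y*log(-y) - 6*y*log(2) + 3*y - 3*sin(y)


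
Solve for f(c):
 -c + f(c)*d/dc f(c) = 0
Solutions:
 f(c) = -sqrt(C1 + c^2)
 f(c) = sqrt(C1 + c^2)


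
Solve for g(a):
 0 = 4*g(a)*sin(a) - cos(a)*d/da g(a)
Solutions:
 g(a) = C1/cos(a)^4


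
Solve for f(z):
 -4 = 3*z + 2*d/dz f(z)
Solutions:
 f(z) = C1 - 3*z^2/4 - 2*z


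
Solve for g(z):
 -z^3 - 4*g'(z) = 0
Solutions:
 g(z) = C1 - z^4/16


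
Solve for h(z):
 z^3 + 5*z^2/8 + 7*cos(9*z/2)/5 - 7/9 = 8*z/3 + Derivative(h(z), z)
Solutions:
 h(z) = C1 + z^4/4 + 5*z^3/24 - 4*z^2/3 - 7*z/9 + 14*sin(9*z/2)/45


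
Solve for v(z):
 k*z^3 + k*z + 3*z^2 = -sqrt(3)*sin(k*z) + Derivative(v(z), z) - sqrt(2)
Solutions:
 v(z) = C1 + k*z^4/4 + k*z^2/2 + z^3 + sqrt(2)*z - sqrt(3)*cos(k*z)/k


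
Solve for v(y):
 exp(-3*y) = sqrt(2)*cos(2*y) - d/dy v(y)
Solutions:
 v(y) = C1 + sqrt(2)*sin(2*y)/2 + exp(-3*y)/3


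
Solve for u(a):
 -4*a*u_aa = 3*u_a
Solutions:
 u(a) = C1 + C2*a^(1/4)


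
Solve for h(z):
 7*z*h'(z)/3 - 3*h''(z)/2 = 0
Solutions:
 h(z) = C1 + C2*erfi(sqrt(7)*z/3)


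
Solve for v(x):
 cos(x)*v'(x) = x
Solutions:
 v(x) = C1 + Integral(x/cos(x), x)


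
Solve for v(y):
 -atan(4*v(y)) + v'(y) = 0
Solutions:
 Integral(1/atan(4*_y), (_y, v(y))) = C1 + y


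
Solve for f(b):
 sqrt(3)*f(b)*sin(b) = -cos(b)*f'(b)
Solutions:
 f(b) = C1*cos(b)^(sqrt(3))


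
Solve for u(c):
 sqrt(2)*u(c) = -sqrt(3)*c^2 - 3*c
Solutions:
 u(c) = c*(-sqrt(6)*c - 3*sqrt(2))/2


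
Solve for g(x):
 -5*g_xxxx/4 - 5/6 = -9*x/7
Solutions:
 g(x) = C1 + C2*x + C3*x^2 + C4*x^3 + 3*x^5/350 - x^4/36


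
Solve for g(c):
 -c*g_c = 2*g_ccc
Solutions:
 g(c) = C1 + Integral(C2*airyai(-2^(2/3)*c/2) + C3*airybi(-2^(2/3)*c/2), c)


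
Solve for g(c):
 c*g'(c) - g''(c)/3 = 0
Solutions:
 g(c) = C1 + C2*erfi(sqrt(6)*c/2)


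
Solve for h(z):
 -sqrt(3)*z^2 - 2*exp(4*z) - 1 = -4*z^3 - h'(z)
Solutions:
 h(z) = C1 - z^4 + sqrt(3)*z^3/3 + z + exp(4*z)/2


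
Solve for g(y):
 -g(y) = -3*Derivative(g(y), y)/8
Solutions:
 g(y) = C1*exp(8*y/3)


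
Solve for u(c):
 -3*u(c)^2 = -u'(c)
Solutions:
 u(c) = -1/(C1 + 3*c)


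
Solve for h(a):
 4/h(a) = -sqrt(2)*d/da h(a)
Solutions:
 h(a) = -sqrt(C1 - 4*sqrt(2)*a)
 h(a) = sqrt(C1 - 4*sqrt(2)*a)


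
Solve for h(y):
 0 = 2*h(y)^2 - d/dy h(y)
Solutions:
 h(y) = -1/(C1 + 2*y)


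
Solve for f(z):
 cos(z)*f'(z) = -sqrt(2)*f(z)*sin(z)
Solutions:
 f(z) = C1*cos(z)^(sqrt(2))


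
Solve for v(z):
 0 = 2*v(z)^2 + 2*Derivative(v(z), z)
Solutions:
 v(z) = 1/(C1 + z)


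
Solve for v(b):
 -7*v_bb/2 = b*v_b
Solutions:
 v(b) = C1 + C2*erf(sqrt(7)*b/7)


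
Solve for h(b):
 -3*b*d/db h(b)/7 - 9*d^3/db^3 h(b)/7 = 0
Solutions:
 h(b) = C1 + Integral(C2*airyai(-3^(2/3)*b/3) + C3*airybi(-3^(2/3)*b/3), b)


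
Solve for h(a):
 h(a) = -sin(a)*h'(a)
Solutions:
 h(a) = C1*sqrt(cos(a) + 1)/sqrt(cos(a) - 1)


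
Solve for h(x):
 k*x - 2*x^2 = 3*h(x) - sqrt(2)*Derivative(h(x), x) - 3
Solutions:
 h(x) = C1*exp(3*sqrt(2)*x/2) + k*x/3 + sqrt(2)*k/9 - 2*x^2/3 - 4*sqrt(2)*x/9 + 19/27


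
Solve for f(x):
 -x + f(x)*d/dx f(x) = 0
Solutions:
 f(x) = -sqrt(C1 + x^2)
 f(x) = sqrt(C1 + x^2)


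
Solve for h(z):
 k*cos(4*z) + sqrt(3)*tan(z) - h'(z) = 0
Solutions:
 h(z) = C1 + k*sin(4*z)/4 - sqrt(3)*log(cos(z))


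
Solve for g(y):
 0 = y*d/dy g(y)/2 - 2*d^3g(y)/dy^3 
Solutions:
 g(y) = C1 + Integral(C2*airyai(2^(1/3)*y/2) + C3*airybi(2^(1/3)*y/2), y)


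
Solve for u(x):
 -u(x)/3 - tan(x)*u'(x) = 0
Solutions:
 u(x) = C1/sin(x)^(1/3)


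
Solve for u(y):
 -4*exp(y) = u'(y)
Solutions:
 u(y) = C1 - 4*exp(y)


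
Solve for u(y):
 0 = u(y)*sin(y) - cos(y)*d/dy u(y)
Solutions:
 u(y) = C1/cos(y)


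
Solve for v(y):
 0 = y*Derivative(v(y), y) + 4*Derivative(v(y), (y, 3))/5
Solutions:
 v(y) = C1 + Integral(C2*airyai(-10^(1/3)*y/2) + C3*airybi(-10^(1/3)*y/2), y)


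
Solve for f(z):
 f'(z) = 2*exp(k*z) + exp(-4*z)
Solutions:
 f(z) = C1 - exp(-4*z)/4 + 2*exp(k*z)/k


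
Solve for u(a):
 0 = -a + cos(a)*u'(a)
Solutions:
 u(a) = C1 + Integral(a/cos(a), a)


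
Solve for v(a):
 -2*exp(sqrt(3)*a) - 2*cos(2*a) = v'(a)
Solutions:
 v(a) = C1 - 2*sqrt(3)*exp(sqrt(3)*a)/3 - sin(2*a)


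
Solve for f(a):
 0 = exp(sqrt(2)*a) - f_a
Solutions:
 f(a) = C1 + sqrt(2)*exp(sqrt(2)*a)/2


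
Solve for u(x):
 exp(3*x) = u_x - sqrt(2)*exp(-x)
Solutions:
 u(x) = C1 + exp(3*x)/3 - sqrt(2)*exp(-x)


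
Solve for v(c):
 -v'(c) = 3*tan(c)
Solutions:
 v(c) = C1 + 3*log(cos(c))


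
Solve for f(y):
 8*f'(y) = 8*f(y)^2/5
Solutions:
 f(y) = -5/(C1 + y)


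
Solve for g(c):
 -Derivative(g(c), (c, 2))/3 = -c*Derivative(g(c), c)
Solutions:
 g(c) = C1 + C2*erfi(sqrt(6)*c/2)


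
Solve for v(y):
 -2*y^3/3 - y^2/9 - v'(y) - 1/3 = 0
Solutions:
 v(y) = C1 - y^4/6 - y^3/27 - y/3


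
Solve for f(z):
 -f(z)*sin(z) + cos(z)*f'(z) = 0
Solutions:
 f(z) = C1/cos(z)


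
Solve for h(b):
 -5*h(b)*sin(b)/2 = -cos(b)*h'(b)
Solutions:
 h(b) = C1/cos(b)^(5/2)


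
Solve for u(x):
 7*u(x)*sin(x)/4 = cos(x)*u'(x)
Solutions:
 u(x) = C1/cos(x)^(7/4)


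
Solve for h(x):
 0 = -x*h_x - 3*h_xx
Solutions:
 h(x) = C1 + C2*erf(sqrt(6)*x/6)


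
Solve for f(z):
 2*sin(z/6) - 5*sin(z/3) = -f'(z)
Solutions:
 f(z) = C1 + 12*cos(z/6) - 15*cos(z/3)


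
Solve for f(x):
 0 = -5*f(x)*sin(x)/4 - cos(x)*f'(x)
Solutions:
 f(x) = C1*cos(x)^(5/4)


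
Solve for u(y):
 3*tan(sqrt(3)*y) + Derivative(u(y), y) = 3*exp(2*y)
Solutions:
 u(y) = C1 + 3*exp(2*y)/2 + sqrt(3)*log(cos(sqrt(3)*y))


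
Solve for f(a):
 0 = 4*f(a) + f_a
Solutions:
 f(a) = C1*exp(-4*a)


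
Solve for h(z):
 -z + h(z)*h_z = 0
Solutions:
 h(z) = -sqrt(C1 + z^2)
 h(z) = sqrt(C1 + z^2)


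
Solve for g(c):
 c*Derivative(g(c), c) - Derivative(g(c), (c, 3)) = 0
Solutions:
 g(c) = C1 + Integral(C2*airyai(c) + C3*airybi(c), c)
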